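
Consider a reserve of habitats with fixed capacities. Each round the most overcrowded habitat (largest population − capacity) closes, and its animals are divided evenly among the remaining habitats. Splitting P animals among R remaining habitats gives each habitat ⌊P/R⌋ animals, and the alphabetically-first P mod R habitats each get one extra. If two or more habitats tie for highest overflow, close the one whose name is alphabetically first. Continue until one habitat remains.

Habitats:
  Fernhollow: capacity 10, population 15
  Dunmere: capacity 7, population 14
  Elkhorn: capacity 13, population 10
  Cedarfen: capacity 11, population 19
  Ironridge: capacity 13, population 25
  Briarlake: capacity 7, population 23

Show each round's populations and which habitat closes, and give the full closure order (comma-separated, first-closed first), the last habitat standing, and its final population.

Closure order: Briarlake, Ironridge, Cedarfen, Dunmere, Fernhollow
Last habitat: Elkhorn with 106 animals

Round 1: Briarlake=23 Cedarfen=19 Dunmere=14 Elkhorn=10 Fernhollow=15 Ironridge=25 → close Briarlake (overflow 16)
  23÷5 = 4 each, +1 to first 3
Round 2: Cedarfen=24 Dunmere=19 Elkhorn=15 Fernhollow=19 Ironridge=29 → close Ironridge (overflow 16)
  29÷4 = 7 each, +1 to first 1
Round 3: Cedarfen=32 Dunmere=26 Elkhorn=22 Fernhollow=26 → close Cedarfen (overflow 21)
  32÷3 = 10 each, +1 to first 2
Round 4: Dunmere=37 Elkhorn=33 Fernhollow=36 → close Dunmere (overflow 30)
  37÷2 = 18 each, +1 to first 1
Round 5: Elkhorn=52 Fernhollow=54 → close Fernhollow (overflow 44)
  54÷1 = 54 each, +1 to first 0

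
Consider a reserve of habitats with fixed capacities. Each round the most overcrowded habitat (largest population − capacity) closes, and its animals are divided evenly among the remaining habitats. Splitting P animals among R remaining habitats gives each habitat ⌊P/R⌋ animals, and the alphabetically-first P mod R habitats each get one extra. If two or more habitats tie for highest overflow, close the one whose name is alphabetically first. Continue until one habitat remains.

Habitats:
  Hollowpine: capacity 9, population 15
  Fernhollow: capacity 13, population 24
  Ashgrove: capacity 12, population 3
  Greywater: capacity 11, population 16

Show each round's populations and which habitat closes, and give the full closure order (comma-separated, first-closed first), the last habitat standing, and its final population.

Round 1: Ashgrove=3 Fernhollow=24 Greywater=16 Hollowpine=15 → close Fernhollow (overflow 11)
  24÷3 = 8 each, +1 to first 0
Round 2: Ashgrove=11 Greywater=24 Hollowpine=23 → close Hollowpine (overflow 14)
  23÷2 = 11 each, +1 to first 1
Round 3: Ashgrove=23 Greywater=35 → close Greywater (overflow 24)
  35÷1 = 35 each, +1 to first 0

Closure order: Fernhollow, Hollowpine, Greywater
Last habitat: Ashgrove with 58 animals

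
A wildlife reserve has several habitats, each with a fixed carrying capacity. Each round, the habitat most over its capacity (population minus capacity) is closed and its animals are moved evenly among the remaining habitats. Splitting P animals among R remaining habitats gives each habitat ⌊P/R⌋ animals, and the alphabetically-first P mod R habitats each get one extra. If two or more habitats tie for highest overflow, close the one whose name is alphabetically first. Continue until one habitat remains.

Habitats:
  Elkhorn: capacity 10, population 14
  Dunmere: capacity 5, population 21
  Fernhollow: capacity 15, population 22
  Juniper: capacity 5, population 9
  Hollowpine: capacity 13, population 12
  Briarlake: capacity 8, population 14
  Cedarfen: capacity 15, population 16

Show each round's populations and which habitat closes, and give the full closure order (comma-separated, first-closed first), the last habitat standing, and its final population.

Closure order: Dunmere, Briarlake, Fernhollow, Elkhorn, Cedarfen, Juniper
Last habitat: Hollowpine with 108 animals

Round 1: Briarlake=14 Cedarfen=16 Dunmere=21 Elkhorn=14 Fernhollow=22 Hollowpine=12 Juniper=9 → close Dunmere (overflow 16)
  21÷6 = 3 each, +1 to first 3
Round 2: Briarlake=18 Cedarfen=20 Elkhorn=18 Fernhollow=25 Hollowpine=15 Juniper=12 → close Briarlake (overflow 10)
  18÷5 = 3 each, +1 to first 3
Round 3: Cedarfen=24 Elkhorn=22 Fernhollow=29 Hollowpine=18 Juniper=15 → close Fernhollow (overflow 14)
  29÷4 = 7 each, +1 to first 1
Round 4: Cedarfen=32 Elkhorn=29 Hollowpine=25 Juniper=22 → close Elkhorn (overflow 19)
  29÷3 = 9 each, +1 to first 2
Round 5: Cedarfen=42 Hollowpine=35 Juniper=31 → close Cedarfen (overflow 27)
  42÷2 = 21 each, +1 to first 0
Round 6: Hollowpine=56 Juniper=52 → close Juniper (overflow 47)
  52÷1 = 52 each, +1 to first 0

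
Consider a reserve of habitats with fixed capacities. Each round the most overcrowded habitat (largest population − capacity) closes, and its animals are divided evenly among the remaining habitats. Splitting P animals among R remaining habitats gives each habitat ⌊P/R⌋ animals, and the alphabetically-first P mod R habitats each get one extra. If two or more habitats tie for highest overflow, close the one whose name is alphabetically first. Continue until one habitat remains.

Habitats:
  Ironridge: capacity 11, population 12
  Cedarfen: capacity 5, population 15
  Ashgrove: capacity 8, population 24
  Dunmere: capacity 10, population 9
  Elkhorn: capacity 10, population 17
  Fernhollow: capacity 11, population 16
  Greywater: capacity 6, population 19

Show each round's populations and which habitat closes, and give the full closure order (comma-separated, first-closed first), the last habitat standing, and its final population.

Round 1: Ashgrove=24 Cedarfen=15 Dunmere=9 Elkhorn=17 Fernhollow=16 Greywater=19 Ironridge=12 → close Ashgrove (overflow 16)
  24÷6 = 4 each, +1 to first 0
Round 2: Cedarfen=19 Dunmere=13 Elkhorn=21 Fernhollow=20 Greywater=23 Ironridge=16 → close Greywater (overflow 17)
  23÷5 = 4 each, +1 to first 3
Round 3: Cedarfen=24 Dunmere=18 Elkhorn=26 Fernhollow=24 Ironridge=20 → close Cedarfen (overflow 19)
  24÷4 = 6 each, +1 to first 0
Round 4: Dunmere=24 Elkhorn=32 Fernhollow=30 Ironridge=26 → close Elkhorn (overflow 22)
  32÷3 = 10 each, +1 to first 2
Round 5: Dunmere=35 Fernhollow=41 Ironridge=36 → close Fernhollow (overflow 30)
  41÷2 = 20 each, +1 to first 1
Round 6: Dunmere=56 Ironridge=56 → close Dunmere (overflow 46)
  56÷1 = 56 each, +1 to first 0

Closure order: Ashgrove, Greywater, Cedarfen, Elkhorn, Fernhollow, Dunmere
Last habitat: Ironridge with 112 animals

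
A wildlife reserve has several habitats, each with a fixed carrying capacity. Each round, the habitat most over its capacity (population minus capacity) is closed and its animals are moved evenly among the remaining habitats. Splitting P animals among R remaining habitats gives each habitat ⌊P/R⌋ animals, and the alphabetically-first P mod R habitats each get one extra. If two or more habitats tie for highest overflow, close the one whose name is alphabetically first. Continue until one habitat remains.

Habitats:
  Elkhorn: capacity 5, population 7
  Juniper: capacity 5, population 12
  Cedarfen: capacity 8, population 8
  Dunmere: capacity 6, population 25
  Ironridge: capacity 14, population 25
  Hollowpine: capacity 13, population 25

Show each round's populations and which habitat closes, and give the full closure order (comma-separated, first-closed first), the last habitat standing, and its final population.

Round 1: Cedarfen=8 Dunmere=25 Elkhorn=7 Hollowpine=25 Ironridge=25 Juniper=12 → close Dunmere (overflow 19)
  25÷5 = 5 each, +1 to first 0
Round 2: Cedarfen=13 Elkhorn=12 Hollowpine=30 Ironridge=30 Juniper=17 → close Hollowpine (overflow 17)
  30÷4 = 7 each, +1 to first 2
Round 3: Cedarfen=21 Elkhorn=20 Ironridge=37 Juniper=24 → close Ironridge (overflow 23)
  37÷3 = 12 each, +1 to first 1
Round 4: Cedarfen=34 Elkhorn=32 Juniper=36 → close Juniper (overflow 31)
  36÷2 = 18 each, +1 to first 0
Round 5: Cedarfen=52 Elkhorn=50 → close Elkhorn (overflow 45)
  50÷1 = 50 each, +1 to first 0

Closure order: Dunmere, Hollowpine, Ironridge, Juniper, Elkhorn
Last habitat: Cedarfen with 102 animals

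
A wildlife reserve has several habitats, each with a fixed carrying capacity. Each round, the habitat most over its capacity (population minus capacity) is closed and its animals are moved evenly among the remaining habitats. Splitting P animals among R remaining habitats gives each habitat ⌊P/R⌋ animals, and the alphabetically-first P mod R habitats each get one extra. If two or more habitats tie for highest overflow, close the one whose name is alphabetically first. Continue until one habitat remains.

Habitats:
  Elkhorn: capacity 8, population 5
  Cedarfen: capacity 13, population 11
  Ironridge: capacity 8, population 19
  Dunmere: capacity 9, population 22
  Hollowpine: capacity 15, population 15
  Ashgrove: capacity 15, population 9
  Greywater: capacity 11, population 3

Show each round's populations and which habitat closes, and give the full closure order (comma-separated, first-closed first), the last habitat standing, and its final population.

Closure order: Dunmere, Ironridge, Cedarfen, Hollowpine, Elkhorn, Ashgrove
Last habitat: Greywater with 84 animals

Round 1: Ashgrove=9 Cedarfen=11 Dunmere=22 Elkhorn=5 Greywater=3 Hollowpine=15 Ironridge=19 → close Dunmere (overflow 13)
  22÷6 = 3 each, +1 to first 4
Round 2: Ashgrove=13 Cedarfen=15 Elkhorn=9 Greywater=7 Hollowpine=18 Ironridge=22 → close Ironridge (overflow 14)
  22÷5 = 4 each, +1 to first 2
Round 3: Ashgrove=18 Cedarfen=20 Elkhorn=13 Greywater=11 Hollowpine=22 → close Cedarfen (overflow 7)
  20÷4 = 5 each, +1 to first 0
Round 4: Ashgrove=23 Elkhorn=18 Greywater=16 Hollowpine=27 → close Hollowpine (overflow 12)
  27÷3 = 9 each, +1 to first 0
Round 5: Ashgrove=32 Elkhorn=27 Greywater=25 → close Elkhorn (overflow 19)
  27÷2 = 13 each, +1 to first 1
Round 6: Ashgrove=46 Greywater=38 → close Ashgrove (overflow 31)
  46÷1 = 46 each, +1 to first 0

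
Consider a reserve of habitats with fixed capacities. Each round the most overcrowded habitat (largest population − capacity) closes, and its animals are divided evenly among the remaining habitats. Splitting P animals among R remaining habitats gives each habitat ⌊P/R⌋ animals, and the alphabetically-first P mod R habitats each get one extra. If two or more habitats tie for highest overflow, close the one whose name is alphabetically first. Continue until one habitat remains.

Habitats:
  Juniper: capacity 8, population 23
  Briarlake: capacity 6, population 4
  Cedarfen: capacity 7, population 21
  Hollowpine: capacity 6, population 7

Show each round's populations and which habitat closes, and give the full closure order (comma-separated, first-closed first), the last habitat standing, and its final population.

Round 1: Briarlake=4 Cedarfen=21 Hollowpine=7 Juniper=23 → close Juniper (overflow 15)
  23÷3 = 7 each, +1 to first 2
Round 2: Briarlake=12 Cedarfen=29 Hollowpine=14 → close Cedarfen (overflow 22)
  29÷2 = 14 each, +1 to first 1
Round 3: Briarlake=27 Hollowpine=28 → close Hollowpine (overflow 22)
  28÷1 = 28 each, +1 to first 0

Closure order: Juniper, Cedarfen, Hollowpine
Last habitat: Briarlake with 55 animals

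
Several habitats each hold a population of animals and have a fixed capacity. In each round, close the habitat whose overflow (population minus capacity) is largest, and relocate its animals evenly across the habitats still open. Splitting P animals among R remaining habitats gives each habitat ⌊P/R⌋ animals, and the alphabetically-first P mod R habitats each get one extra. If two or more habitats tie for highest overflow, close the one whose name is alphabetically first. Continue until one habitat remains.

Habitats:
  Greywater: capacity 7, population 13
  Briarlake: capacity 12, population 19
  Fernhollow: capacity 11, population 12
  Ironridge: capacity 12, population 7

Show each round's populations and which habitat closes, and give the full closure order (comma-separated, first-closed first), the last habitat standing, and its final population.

Closure order: Briarlake, Greywater, Fernhollow
Last habitat: Ironridge with 51 animals

Round 1: Briarlake=19 Fernhollow=12 Greywater=13 Ironridge=7 → close Briarlake (overflow 7)
  19÷3 = 6 each, +1 to first 1
Round 2: Fernhollow=19 Greywater=19 Ironridge=13 → close Greywater (overflow 12)
  19÷2 = 9 each, +1 to first 1
Round 3: Fernhollow=29 Ironridge=22 → close Fernhollow (overflow 18)
  29÷1 = 29 each, +1 to first 0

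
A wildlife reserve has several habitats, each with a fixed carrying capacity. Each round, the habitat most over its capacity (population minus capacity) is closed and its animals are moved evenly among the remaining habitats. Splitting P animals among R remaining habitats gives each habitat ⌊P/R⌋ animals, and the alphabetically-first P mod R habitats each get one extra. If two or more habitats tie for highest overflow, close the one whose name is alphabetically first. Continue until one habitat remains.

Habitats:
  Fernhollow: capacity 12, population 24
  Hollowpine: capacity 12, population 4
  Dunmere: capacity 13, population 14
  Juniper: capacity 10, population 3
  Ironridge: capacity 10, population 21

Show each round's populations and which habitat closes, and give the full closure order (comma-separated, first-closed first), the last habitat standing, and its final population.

Closure order: Fernhollow, Ironridge, Dunmere, Hollowpine
Last habitat: Juniper with 66 animals

Round 1: Dunmere=14 Fernhollow=24 Hollowpine=4 Ironridge=21 Juniper=3 → close Fernhollow (overflow 12)
  24÷4 = 6 each, +1 to first 0
Round 2: Dunmere=20 Hollowpine=10 Ironridge=27 Juniper=9 → close Ironridge (overflow 17)
  27÷3 = 9 each, +1 to first 0
Round 3: Dunmere=29 Hollowpine=19 Juniper=18 → close Dunmere (overflow 16)
  29÷2 = 14 each, +1 to first 1
Round 4: Hollowpine=34 Juniper=32 → close Hollowpine (overflow 22)
  34÷1 = 34 each, +1 to first 0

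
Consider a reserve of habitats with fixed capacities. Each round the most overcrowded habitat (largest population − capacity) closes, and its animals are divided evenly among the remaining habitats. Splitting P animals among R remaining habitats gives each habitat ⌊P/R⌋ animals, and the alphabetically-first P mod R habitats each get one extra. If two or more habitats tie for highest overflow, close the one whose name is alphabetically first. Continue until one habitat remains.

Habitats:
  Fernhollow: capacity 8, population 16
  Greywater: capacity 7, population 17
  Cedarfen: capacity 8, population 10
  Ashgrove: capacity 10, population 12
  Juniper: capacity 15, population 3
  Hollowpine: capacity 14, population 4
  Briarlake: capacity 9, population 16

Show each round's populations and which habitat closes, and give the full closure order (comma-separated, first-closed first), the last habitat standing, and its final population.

Closure order: Greywater, Fernhollow, Briarlake, Ashgrove, Cedarfen, Hollowpine
Last habitat: Juniper with 78 animals

Round 1: Ashgrove=12 Briarlake=16 Cedarfen=10 Fernhollow=16 Greywater=17 Hollowpine=4 Juniper=3 → close Greywater (overflow 10)
  17÷6 = 2 each, +1 to first 5
Round 2: Ashgrove=15 Briarlake=19 Cedarfen=13 Fernhollow=19 Hollowpine=7 Juniper=5 → close Fernhollow (overflow 11)
  19÷5 = 3 each, +1 to first 4
Round 3: Ashgrove=19 Briarlake=23 Cedarfen=17 Hollowpine=11 Juniper=8 → close Briarlake (overflow 14)
  23÷4 = 5 each, +1 to first 3
Round 4: Ashgrove=25 Cedarfen=23 Hollowpine=17 Juniper=13 → close Ashgrove (overflow 15)
  25÷3 = 8 each, +1 to first 1
Round 5: Cedarfen=32 Hollowpine=25 Juniper=21 → close Cedarfen (overflow 24)
  32÷2 = 16 each, +1 to first 0
Round 6: Hollowpine=41 Juniper=37 → close Hollowpine (overflow 27)
  41÷1 = 41 each, +1 to first 0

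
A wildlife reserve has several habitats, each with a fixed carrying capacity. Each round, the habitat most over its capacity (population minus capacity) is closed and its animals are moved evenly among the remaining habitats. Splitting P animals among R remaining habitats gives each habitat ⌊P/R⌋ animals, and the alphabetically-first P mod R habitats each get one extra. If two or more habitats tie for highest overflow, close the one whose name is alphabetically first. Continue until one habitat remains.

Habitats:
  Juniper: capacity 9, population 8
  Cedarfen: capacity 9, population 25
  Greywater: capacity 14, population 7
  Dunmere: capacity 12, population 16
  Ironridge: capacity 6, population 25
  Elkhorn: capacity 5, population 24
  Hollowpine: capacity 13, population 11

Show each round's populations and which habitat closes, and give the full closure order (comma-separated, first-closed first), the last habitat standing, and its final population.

Round 1: Cedarfen=25 Dunmere=16 Elkhorn=24 Greywater=7 Hollowpine=11 Ironridge=25 Juniper=8 → close Elkhorn (overflow 19)
  24÷6 = 4 each, +1 to first 0
Round 2: Cedarfen=29 Dunmere=20 Greywater=11 Hollowpine=15 Ironridge=29 Juniper=12 → close Ironridge (overflow 23)
  29÷5 = 5 each, +1 to first 4
Round 3: Cedarfen=35 Dunmere=26 Greywater=17 Hollowpine=21 Juniper=17 → close Cedarfen (overflow 26)
  35÷4 = 8 each, +1 to first 3
Round 4: Dunmere=35 Greywater=26 Hollowpine=30 Juniper=25 → close Dunmere (overflow 23)
  35÷3 = 11 each, +1 to first 2
Round 5: Greywater=38 Hollowpine=42 Juniper=36 → close Hollowpine (overflow 29)
  42÷2 = 21 each, +1 to first 0
Round 6: Greywater=59 Juniper=57 → close Juniper (overflow 48)
  57÷1 = 57 each, +1 to first 0

Closure order: Elkhorn, Ironridge, Cedarfen, Dunmere, Hollowpine, Juniper
Last habitat: Greywater with 116 animals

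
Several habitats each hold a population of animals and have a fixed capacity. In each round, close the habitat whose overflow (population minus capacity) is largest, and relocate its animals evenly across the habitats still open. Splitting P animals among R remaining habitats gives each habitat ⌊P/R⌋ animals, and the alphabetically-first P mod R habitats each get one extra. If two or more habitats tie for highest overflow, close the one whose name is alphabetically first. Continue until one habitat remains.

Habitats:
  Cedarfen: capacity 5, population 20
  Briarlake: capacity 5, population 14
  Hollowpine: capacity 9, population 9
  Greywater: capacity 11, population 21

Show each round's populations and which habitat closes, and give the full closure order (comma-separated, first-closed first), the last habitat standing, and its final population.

Round 1: Briarlake=14 Cedarfen=20 Greywater=21 Hollowpine=9 → close Cedarfen (overflow 15)
  20÷3 = 6 each, +1 to first 2
Round 2: Briarlake=21 Greywater=28 Hollowpine=15 → close Greywater (overflow 17)
  28÷2 = 14 each, +1 to first 0
Round 3: Briarlake=35 Hollowpine=29 → close Briarlake (overflow 30)
  35÷1 = 35 each, +1 to first 0

Closure order: Cedarfen, Greywater, Briarlake
Last habitat: Hollowpine with 64 animals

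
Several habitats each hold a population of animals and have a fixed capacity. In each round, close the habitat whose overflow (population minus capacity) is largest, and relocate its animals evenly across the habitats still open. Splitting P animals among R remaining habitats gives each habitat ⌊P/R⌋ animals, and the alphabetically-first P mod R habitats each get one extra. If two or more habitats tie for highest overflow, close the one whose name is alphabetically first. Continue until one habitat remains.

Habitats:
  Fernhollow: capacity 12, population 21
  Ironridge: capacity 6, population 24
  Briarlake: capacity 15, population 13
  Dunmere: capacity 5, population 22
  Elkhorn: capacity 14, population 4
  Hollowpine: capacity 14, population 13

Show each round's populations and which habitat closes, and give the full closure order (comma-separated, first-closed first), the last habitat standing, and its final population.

Closure order: Ironridge, Dunmere, Fernhollow, Briarlake, Hollowpine
Last habitat: Elkhorn with 97 animals

Round 1: Briarlake=13 Dunmere=22 Elkhorn=4 Fernhollow=21 Hollowpine=13 Ironridge=24 → close Ironridge (overflow 18)
  24÷5 = 4 each, +1 to first 4
Round 2: Briarlake=18 Dunmere=27 Elkhorn=9 Fernhollow=26 Hollowpine=17 → close Dunmere (overflow 22)
  27÷4 = 6 each, +1 to first 3
Round 3: Briarlake=25 Elkhorn=16 Fernhollow=33 Hollowpine=23 → close Fernhollow (overflow 21)
  33÷3 = 11 each, +1 to first 0
Round 4: Briarlake=36 Elkhorn=27 Hollowpine=34 → close Briarlake (overflow 21)
  36÷2 = 18 each, +1 to first 0
Round 5: Elkhorn=45 Hollowpine=52 → close Hollowpine (overflow 38)
  52÷1 = 52 each, +1 to first 0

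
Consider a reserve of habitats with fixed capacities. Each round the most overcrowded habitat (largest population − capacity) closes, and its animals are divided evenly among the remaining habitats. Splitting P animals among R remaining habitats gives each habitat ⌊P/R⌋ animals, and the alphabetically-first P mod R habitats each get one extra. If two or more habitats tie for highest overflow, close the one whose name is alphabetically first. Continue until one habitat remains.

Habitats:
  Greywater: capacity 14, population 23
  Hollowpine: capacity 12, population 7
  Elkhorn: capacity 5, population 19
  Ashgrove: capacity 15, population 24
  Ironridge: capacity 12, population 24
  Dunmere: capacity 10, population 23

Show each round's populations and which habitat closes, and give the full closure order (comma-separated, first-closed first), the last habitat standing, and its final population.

Closure order: Elkhorn, Dunmere, Ironridge, Ashgrove, Greywater
Last habitat: Hollowpine with 120 animals

Round 1: Ashgrove=24 Dunmere=23 Elkhorn=19 Greywater=23 Hollowpine=7 Ironridge=24 → close Elkhorn (overflow 14)
  19÷5 = 3 each, +1 to first 4
Round 2: Ashgrove=28 Dunmere=27 Greywater=27 Hollowpine=11 Ironridge=27 → close Dunmere (overflow 17)
  27÷4 = 6 each, +1 to first 3
Round 3: Ashgrove=35 Greywater=34 Hollowpine=18 Ironridge=33 → close Ironridge (overflow 21)
  33÷3 = 11 each, +1 to first 0
Round 4: Ashgrove=46 Greywater=45 Hollowpine=29 → close Ashgrove (overflow 31)
  46÷2 = 23 each, +1 to first 0
Round 5: Greywater=68 Hollowpine=52 → close Greywater (overflow 54)
  68÷1 = 68 each, +1 to first 0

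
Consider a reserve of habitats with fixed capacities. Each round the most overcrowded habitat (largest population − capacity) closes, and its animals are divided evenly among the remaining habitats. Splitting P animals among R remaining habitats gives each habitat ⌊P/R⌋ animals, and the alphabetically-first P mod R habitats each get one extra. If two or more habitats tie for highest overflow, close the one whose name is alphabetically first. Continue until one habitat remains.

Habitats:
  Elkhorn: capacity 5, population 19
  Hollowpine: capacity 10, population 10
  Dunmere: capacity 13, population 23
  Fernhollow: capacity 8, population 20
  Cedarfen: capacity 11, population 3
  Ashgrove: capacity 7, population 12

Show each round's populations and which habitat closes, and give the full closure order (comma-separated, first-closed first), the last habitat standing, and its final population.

Round 1: Ashgrove=12 Cedarfen=3 Dunmere=23 Elkhorn=19 Fernhollow=20 Hollowpine=10 → close Elkhorn (overflow 14)
  19÷5 = 3 each, +1 to first 4
Round 2: Ashgrove=16 Cedarfen=7 Dunmere=27 Fernhollow=24 Hollowpine=13 → close Fernhollow (overflow 16)
  24÷4 = 6 each, +1 to first 0
Round 3: Ashgrove=22 Cedarfen=13 Dunmere=33 Hollowpine=19 → close Dunmere (overflow 20)
  33÷3 = 11 each, +1 to first 0
Round 4: Ashgrove=33 Cedarfen=24 Hollowpine=30 → close Ashgrove (overflow 26)
  33÷2 = 16 each, +1 to first 1
Round 5: Cedarfen=41 Hollowpine=46 → close Hollowpine (overflow 36)
  46÷1 = 46 each, +1 to first 0

Closure order: Elkhorn, Fernhollow, Dunmere, Ashgrove, Hollowpine
Last habitat: Cedarfen with 87 animals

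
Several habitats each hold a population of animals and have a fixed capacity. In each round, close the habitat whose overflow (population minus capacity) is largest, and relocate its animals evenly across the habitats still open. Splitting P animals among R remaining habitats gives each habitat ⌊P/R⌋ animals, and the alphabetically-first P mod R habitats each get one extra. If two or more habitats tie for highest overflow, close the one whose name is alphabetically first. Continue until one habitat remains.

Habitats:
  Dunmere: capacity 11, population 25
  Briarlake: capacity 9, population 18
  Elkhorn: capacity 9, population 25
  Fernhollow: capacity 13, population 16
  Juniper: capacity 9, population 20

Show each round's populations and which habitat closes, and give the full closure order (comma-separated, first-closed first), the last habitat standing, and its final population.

Round 1: Briarlake=18 Dunmere=25 Elkhorn=25 Fernhollow=16 Juniper=20 → close Elkhorn (overflow 16)
  25÷4 = 6 each, +1 to first 1
Round 2: Briarlake=25 Dunmere=31 Fernhollow=22 Juniper=26 → close Dunmere (overflow 20)
  31÷3 = 10 each, +1 to first 1
Round 3: Briarlake=36 Fernhollow=32 Juniper=36 → close Briarlake (overflow 27)
  36÷2 = 18 each, +1 to first 0
Round 4: Fernhollow=50 Juniper=54 → close Juniper (overflow 45)
  54÷1 = 54 each, +1 to first 0

Closure order: Elkhorn, Dunmere, Briarlake, Juniper
Last habitat: Fernhollow with 104 animals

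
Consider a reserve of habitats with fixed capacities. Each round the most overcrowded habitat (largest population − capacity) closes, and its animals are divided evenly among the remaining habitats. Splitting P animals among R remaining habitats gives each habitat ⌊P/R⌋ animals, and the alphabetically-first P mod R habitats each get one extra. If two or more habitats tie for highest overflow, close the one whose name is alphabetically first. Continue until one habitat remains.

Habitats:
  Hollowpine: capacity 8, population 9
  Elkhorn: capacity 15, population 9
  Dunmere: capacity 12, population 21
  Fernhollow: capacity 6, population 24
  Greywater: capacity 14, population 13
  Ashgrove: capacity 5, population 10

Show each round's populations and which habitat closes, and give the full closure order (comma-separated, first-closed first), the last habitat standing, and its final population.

Closure order: Fernhollow, Dunmere, Ashgrove, Hollowpine, Greywater
Last habitat: Elkhorn with 86 animals

Round 1: Ashgrove=10 Dunmere=21 Elkhorn=9 Fernhollow=24 Greywater=13 Hollowpine=9 → close Fernhollow (overflow 18)
  24÷5 = 4 each, +1 to first 4
Round 2: Ashgrove=15 Dunmere=26 Elkhorn=14 Greywater=18 Hollowpine=13 → close Dunmere (overflow 14)
  26÷4 = 6 each, +1 to first 2
Round 3: Ashgrove=22 Elkhorn=21 Greywater=24 Hollowpine=19 → close Ashgrove (overflow 17)
  22÷3 = 7 each, +1 to first 1
Round 4: Elkhorn=29 Greywater=31 Hollowpine=26 → close Hollowpine (overflow 18)
  26÷2 = 13 each, +1 to first 0
Round 5: Elkhorn=42 Greywater=44 → close Greywater (overflow 30)
  44÷1 = 44 each, +1 to first 0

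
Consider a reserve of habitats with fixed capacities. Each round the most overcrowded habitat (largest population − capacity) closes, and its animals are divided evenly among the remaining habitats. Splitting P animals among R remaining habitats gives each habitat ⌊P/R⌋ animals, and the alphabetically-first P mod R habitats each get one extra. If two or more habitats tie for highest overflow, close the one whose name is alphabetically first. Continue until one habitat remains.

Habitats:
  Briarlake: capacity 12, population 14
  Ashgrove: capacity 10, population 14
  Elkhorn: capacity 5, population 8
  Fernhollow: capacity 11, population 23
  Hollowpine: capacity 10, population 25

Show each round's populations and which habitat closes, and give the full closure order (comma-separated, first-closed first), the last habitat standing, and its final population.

Round 1: Ashgrove=14 Briarlake=14 Elkhorn=8 Fernhollow=23 Hollowpine=25 → close Hollowpine (overflow 15)
  25÷4 = 6 each, +1 to first 1
Round 2: Ashgrove=21 Briarlake=20 Elkhorn=14 Fernhollow=29 → close Fernhollow (overflow 18)
  29÷3 = 9 each, +1 to first 2
Round 3: Ashgrove=31 Briarlake=30 Elkhorn=23 → close Ashgrove (overflow 21)
  31÷2 = 15 each, +1 to first 1
Round 4: Briarlake=46 Elkhorn=38 → close Briarlake (overflow 34)
  46÷1 = 46 each, +1 to first 0

Closure order: Hollowpine, Fernhollow, Ashgrove, Briarlake
Last habitat: Elkhorn with 84 animals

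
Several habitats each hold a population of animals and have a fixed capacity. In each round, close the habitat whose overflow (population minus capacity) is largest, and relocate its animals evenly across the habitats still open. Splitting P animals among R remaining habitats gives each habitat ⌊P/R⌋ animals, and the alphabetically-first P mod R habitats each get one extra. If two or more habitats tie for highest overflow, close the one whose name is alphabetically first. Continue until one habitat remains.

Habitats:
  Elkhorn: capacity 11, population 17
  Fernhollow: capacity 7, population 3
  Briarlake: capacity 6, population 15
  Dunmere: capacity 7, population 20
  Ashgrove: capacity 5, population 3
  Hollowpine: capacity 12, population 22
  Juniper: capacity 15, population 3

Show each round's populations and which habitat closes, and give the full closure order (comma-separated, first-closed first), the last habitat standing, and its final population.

Round 1: Ashgrove=3 Briarlake=15 Dunmere=20 Elkhorn=17 Fernhollow=3 Hollowpine=22 Juniper=3 → close Dunmere (overflow 13)
  20÷6 = 3 each, +1 to first 2
Round 2: Ashgrove=7 Briarlake=19 Elkhorn=20 Fernhollow=6 Hollowpine=25 Juniper=6 → close Briarlake (overflow 13)
  19÷5 = 3 each, +1 to first 4
Round 3: Ashgrove=11 Elkhorn=24 Fernhollow=10 Hollowpine=29 Juniper=9 → close Hollowpine (overflow 17)
  29÷4 = 7 each, +1 to first 1
Round 4: Ashgrove=19 Elkhorn=31 Fernhollow=17 Juniper=16 → close Elkhorn (overflow 20)
  31÷3 = 10 each, +1 to first 1
Round 5: Ashgrove=30 Fernhollow=27 Juniper=26 → close Ashgrove (overflow 25)
  30÷2 = 15 each, +1 to first 0
Round 6: Fernhollow=42 Juniper=41 → close Fernhollow (overflow 35)
  42÷1 = 42 each, +1 to first 0

Closure order: Dunmere, Briarlake, Hollowpine, Elkhorn, Ashgrove, Fernhollow
Last habitat: Juniper with 83 animals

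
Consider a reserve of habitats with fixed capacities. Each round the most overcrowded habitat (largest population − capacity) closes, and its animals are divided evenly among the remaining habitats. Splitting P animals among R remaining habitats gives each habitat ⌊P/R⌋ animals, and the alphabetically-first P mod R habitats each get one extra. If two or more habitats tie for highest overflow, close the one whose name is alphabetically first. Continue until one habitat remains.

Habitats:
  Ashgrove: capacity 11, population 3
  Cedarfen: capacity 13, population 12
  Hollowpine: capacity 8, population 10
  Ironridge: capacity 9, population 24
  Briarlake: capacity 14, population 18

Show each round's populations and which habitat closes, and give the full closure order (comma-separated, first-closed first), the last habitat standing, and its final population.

Closure order: Ironridge, Briarlake, Hollowpine, Cedarfen
Last habitat: Ashgrove with 67 animals

Round 1: Ashgrove=3 Briarlake=18 Cedarfen=12 Hollowpine=10 Ironridge=24 → close Ironridge (overflow 15)
  24÷4 = 6 each, +1 to first 0
Round 2: Ashgrove=9 Briarlake=24 Cedarfen=18 Hollowpine=16 → close Briarlake (overflow 10)
  24÷3 = 8 each, +1 to first 0
Round 3: Ashgrove=17 Cedarfen=26 Hollowpine=24 → close Hollowpine (overflow 16)
  24÷2 = 12 each, +1 to first 0
Round 4: Ashgrove=29 Cedarfen=38 → close Cedarfen (overflow 25)
  38÷1 = 38 each, +1 to first 0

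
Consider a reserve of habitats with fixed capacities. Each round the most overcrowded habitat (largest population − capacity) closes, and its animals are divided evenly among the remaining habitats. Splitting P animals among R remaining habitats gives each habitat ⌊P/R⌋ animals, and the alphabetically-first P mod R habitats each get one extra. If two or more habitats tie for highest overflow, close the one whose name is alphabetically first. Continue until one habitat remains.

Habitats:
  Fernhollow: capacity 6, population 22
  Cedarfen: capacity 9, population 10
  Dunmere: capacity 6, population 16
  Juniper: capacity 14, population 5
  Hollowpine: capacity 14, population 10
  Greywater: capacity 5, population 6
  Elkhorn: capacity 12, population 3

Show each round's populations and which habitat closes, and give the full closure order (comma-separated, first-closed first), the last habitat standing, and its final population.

Closure order: Fernhollow, Dunmere, Cedarfen, Greywater, Hollowpine, Elkhorn
Last habitat: Juniper with 72 animals

Round 1: Cedarfen=10 Dunmere=16 Elkhorn=3 Fernhollow=22 Greywater=6 Hollowpine=10 Juniper=5 → close Fernhollow (overflow 16)
  22÷6 = 3 each, +1 to first 4
Round 2: Cedarfen=14 Dunmere=20 Elkhorn=7 Greywater=10 Hollowpine=13 Juniper=8 → close Dunmere (overflow 14)
  20÷5 = 4 each, +1 to first 0
Round 3: Cedarfen=18 Elkhorn=11 Greywater=14 Hollowpine=17 Juniper=12 → close Cedarfen (overflow 9)
  18÷4 = 4 each, +1 to first 2
Round 4: Elkhorn=16 Greywater=19 Hollowpine=21 Juniper=16 → close Greywater (overflow 14)
  19÷3 = 6 each, +1 to first 1
Round 5: Elkhorn=23 Hollowpine=27 Juniper=22 → close Hollowpine (overflow 13)
  27÷2 = 13 each, +1 to first 1
Round 6: Elkhorn=37 Juniper=35 → close Elkhorn (overflow 25)
  37÷1 = 37 each, +1 to first 0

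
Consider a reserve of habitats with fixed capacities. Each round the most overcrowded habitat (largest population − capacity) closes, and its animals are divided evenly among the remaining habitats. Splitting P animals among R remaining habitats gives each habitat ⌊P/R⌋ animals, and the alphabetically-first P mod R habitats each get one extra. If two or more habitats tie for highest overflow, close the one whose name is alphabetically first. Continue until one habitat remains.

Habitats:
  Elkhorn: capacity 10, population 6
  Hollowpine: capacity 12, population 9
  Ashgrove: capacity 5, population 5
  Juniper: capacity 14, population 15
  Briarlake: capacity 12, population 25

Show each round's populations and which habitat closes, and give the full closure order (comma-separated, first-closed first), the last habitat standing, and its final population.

Round 1: Ashgrove=5 Briarlake=25 Elkhorn=6 Hollowpine=9 Juniper=15 → close Briarlake (overflow 13)
  25÷4 = 6 each, +1 to first 1
Round 2: Ashgrove=12 Elkhorn=12 Hollowpine=15 Juniper=21 → close Ashgrove (overflow 7)
  12÷3 = 4 each, +1 to first 0
Round 3: Elkhorn=16 Hollowpine=19 Juniper=25 → close Juniper (overflow 11)
  25÷2 = 12 each, +1 to first 1
Round 4: Elkhorn=29 Hollowpine=31 → close Elkhorn (overflow 19)
  29÷1 = 29 each, +1 to first 0

Closure order: Briarlake, Ashgrove, Juniper, Elkhorn
Last habitat: Hollowpine with 60 animals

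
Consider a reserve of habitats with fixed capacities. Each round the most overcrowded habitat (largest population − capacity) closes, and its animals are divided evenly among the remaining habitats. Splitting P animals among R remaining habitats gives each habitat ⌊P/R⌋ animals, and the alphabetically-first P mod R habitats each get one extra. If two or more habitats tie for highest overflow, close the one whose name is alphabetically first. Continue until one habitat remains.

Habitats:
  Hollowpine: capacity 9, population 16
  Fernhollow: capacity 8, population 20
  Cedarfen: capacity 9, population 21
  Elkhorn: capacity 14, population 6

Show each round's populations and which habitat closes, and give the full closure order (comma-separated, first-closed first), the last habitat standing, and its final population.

Round 1: Cedarfen=21 Elkhorn=6 Fernhollow=20 Hollowpine=16 → close Cedarfen (overflow 12)
  21÷3 = 7 each, +1 to first 0
Round 2: Elkhorn=13 Fernhollow=27 Hollowpine=23 → close Fernhollow (overflow 19)
  27÷2 = 13 each, +1 to first 1
Round 3: Elkhorn=27 Hollowpine=36 → close Hollowpine (overflow 27)
  36÷1 = 36 each, +1 to first 0

Closure order: Cedarfen, Fernhollow, Hollowpine
Last habitat: Elkhorn with 63 animals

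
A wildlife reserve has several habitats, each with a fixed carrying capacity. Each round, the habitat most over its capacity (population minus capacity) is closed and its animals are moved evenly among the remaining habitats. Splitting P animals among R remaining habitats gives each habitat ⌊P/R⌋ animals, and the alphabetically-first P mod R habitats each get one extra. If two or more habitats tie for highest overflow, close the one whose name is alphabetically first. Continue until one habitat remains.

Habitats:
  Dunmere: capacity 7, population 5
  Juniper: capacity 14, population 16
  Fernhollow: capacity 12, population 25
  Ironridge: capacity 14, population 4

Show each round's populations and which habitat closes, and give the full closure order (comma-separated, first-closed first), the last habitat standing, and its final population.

Closure order: Fernhollow, Juniper, Dunmere
Last habitat: Ironridge with 50 animals

Round 1: Dunmere=5 Fernhollow=25 Ironridge=4 Juniper=16 → close Fernhollow (overflow 13)
  25÷3 = 8 each, +1 to first 1
Round 2: Dunmere=14 Ironridge=12 Juniper=24 → close Juniper (overflow 10)
  24÷2 = 12 each, +1 to first 0
Round 3: Dunmere=26 Ironridge=24 → close Dunmere (overflow 19)
  26÷1 = 26 each, +1 to first 0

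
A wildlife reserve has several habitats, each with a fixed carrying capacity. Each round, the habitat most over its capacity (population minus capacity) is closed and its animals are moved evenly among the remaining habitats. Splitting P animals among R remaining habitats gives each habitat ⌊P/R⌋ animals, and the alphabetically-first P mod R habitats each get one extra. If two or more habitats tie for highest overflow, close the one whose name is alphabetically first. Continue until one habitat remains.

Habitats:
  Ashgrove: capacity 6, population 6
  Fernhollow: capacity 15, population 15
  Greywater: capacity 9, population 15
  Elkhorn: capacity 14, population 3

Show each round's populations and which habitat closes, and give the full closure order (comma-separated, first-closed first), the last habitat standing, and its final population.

Closure order: Greywater, Ashgrove, Fernhollow
Last habitat: Elkhorn with 39 animals

Round 1: Ashgrove=6 Elkhorn=3 Fernhollow=15 Greywater=15 → close Greywater (overflow 6)
  15÷3 = 5 each, +1 to first 0
Round 2: Ashgrove=11 Elkhorn=8 Fernhollow=20 → close Ashgrove (overflow 5)
  11÷2 = 5 each, +1 to first 1
Round 3: Elkhorn=14 Fernhollow=25 → close Fernhollow (overflow 10)
  25÷1 = 25 each, +1 to first 0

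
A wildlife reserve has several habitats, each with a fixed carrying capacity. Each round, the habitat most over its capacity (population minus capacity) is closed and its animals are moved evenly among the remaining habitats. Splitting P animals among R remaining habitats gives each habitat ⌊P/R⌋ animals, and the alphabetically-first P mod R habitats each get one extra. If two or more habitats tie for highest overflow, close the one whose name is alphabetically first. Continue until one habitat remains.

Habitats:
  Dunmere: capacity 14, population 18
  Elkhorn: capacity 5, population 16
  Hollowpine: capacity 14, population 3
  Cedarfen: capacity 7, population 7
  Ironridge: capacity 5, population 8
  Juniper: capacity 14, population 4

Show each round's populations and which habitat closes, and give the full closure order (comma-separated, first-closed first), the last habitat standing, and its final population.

Closure order: Elkhorn, Dunmere, Ironridge, Cedarfen, Hollowpine
Last habitat: Juniper with 56 animals

Round 1: Cedarfen=7 Dunmere=18 Elkhorn=16 Hollowpine=3 Ironridge=8 Juniper=4 → close Elkhorn (overflow 11)
  16÷5 = 3 each, +1 to first 1
Round 2: Cedarfen=11 Dunmere=21 Hollowpine=6 Ironridge=11 Juniper=7 → close Dunmere (overflow 7)
  21÷4 = 5 each, +1 to first 1
Round 3: Cedarfen=17 Hollowpine=11 Ironridge=16 Juniper=12 → close Ironridge (overflow 11)
  16÷3 = 5 each, +1 to first 1
Round 4: Cedarfen=23 Hollowpine=16 Juniper=17 → close Cedarfen (overflow 16)
  23÷2 = 11 each, +1 to first 1
Round 5: Hollowpine=28 Juniper=28 → close Hollowpine (overflow 14)
  28÷1 = 28 each, +1 to first 0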